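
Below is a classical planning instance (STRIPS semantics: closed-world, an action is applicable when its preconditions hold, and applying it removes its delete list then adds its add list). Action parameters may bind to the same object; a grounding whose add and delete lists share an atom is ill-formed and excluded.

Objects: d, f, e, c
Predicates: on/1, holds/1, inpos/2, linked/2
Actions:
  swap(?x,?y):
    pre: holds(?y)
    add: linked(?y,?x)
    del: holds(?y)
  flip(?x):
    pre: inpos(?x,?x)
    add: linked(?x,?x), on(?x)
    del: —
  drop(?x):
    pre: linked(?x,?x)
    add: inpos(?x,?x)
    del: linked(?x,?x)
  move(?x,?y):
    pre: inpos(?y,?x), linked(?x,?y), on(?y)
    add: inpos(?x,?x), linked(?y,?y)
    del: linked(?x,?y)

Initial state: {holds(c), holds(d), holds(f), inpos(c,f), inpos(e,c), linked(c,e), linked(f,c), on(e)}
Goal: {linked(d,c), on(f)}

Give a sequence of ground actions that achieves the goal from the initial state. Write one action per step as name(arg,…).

swap(f,f); swap(c,d); drop(f); flip(f)

1. swap(f,f)  →  {holds(c), holds(d), inpos(c,f), inpos(e,c), linked(c,e), linked(f,c), linked(f,f), on(e)}
2. swap(c,d)  →  {holds(c), inpos(c,f), inpos(e,c), linked(c,e), linked(d,c), linked(f,c), linked(f,f), on(e)}
3. drop(f)  →  {holds(c), inpos(c,f), inpos(e,c), inpos(f,f), linked(c,e), linked(d,c), linked(f,c), on(e)}
4. flip(f)  →  {holds(c), inpos(c,f), inpos(e,c), inpos(f,f), linked(c,e), linked(d,c), linked(f,c), linked(f,f), on(e), on(f)}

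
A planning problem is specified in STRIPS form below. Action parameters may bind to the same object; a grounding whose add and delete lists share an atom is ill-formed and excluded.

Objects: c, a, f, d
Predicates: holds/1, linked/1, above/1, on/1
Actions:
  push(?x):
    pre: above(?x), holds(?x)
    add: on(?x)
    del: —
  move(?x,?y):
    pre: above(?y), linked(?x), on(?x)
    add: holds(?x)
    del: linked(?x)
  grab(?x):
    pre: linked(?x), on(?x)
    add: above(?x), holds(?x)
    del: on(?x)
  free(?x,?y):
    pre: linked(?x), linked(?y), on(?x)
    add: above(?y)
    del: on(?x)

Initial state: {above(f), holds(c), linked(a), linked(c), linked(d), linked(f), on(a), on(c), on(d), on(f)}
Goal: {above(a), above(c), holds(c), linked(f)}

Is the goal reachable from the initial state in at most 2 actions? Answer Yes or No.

Yes

1. grab(c)  →  {above(c), above(f), holds(c), linked(a), linked(c), linked(d), linked(f), on(a), on(d), on(f)}
2. grab(a)  →  {above(a), above(c), above(f), holds(a), holds(c), linked(a), linked(c), linked(d), linked(f), on(d), on(f)}
optimal plan length = 2; 2 ≤ 2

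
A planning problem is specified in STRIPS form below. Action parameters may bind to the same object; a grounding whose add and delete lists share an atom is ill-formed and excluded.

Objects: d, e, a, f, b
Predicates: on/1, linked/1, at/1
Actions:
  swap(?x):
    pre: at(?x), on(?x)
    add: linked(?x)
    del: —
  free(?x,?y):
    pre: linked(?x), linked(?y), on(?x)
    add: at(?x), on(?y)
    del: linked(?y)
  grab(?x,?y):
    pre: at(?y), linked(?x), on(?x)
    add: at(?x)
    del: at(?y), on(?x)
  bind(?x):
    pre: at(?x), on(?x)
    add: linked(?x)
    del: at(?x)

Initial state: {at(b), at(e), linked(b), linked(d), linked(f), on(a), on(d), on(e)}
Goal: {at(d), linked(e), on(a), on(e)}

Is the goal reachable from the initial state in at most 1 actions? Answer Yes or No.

1. swap(e)  →  {at(b), at(e), linked(b), linked(d), linked(e), linked(f), on(a), on(d), on(e)}
2. free(d,d)  →  {at(b), at(d), at(e), linked(b), linked(e), linked(f), on(a), on(d), on(e)}
optimal plan length = 2; 2 > 1

No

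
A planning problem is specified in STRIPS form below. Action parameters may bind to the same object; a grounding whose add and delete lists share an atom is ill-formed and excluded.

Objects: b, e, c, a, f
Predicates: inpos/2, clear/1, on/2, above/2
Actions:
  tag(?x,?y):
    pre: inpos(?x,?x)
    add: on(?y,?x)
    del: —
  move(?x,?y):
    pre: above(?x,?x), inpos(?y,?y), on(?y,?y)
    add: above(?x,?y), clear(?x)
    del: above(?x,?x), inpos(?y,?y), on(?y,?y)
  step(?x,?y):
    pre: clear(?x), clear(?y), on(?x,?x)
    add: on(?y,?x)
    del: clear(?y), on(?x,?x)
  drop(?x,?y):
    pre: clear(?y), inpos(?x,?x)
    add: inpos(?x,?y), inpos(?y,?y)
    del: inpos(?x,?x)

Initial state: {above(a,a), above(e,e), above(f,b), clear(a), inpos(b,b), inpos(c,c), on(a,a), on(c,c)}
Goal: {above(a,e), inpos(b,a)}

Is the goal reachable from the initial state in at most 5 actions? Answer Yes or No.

Yes

1. move(e,c)  →  {above(a,a), above(e,c), above(f,b), clear(a), clear(e), inpos(b,b), on(a,a)}
2. drop(b,a)  →  {above(a,a), above(e,c), above(f,b), clear(a), clear(e), inpos(a,a), inpos(b,a), on(a,a)}
3. drop(a,e)  →  {above(a,a), above(e,c), above(f,b), clear(a), clear(e), inpos(a,e), inpos(b,a), inpos(e,e), on(a,a)}
4. tag(e,e)  →  {above(a,a), above(e,c), above(f,b), clear(a), clear(e), inpos(a,e), inpos(b,a), inpos(e,e), on(a,a), on(e,e)}
5. move(a,e)  →  {above(a,e), above(e,c), above(f,b), clear(a), clear(e), inpos(a,e), inpos(b,a), on(a,a)}
optimal plan length = 5; 5 ≤ 5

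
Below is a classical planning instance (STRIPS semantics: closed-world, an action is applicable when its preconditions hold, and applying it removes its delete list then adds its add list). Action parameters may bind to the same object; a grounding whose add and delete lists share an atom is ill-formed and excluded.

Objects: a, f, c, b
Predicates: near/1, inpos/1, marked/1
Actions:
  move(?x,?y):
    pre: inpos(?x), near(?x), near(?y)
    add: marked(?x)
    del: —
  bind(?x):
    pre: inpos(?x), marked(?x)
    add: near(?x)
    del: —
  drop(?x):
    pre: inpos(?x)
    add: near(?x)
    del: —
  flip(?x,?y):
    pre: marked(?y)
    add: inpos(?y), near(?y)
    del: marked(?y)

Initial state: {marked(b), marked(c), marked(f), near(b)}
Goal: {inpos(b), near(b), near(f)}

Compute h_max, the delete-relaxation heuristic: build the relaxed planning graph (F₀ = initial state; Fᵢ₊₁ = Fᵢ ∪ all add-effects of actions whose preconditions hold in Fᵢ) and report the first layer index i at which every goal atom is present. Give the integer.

1

F0 = init (4 atoms)
F1 = F0 ∪ {inpos(b), inpos(c), inpos(f), near(c), near(f)}  (9 atoms)
goal ⊆ F1  ⇒  h_max = 1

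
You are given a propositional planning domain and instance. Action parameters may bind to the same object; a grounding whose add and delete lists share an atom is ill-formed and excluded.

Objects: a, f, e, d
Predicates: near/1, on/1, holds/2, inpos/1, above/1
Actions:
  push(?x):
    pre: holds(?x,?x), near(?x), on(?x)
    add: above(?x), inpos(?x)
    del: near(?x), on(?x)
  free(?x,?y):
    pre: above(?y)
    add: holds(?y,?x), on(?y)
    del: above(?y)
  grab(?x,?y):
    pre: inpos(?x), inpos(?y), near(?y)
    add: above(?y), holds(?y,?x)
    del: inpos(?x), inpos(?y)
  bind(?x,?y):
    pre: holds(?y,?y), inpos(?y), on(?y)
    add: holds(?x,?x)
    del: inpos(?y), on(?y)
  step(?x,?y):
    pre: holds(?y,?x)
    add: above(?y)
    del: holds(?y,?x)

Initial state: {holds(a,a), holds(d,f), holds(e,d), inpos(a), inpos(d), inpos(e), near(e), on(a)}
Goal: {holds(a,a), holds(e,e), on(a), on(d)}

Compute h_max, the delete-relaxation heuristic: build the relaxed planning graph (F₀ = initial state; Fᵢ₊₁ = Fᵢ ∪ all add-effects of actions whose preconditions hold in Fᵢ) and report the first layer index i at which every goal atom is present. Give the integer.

2

F0 = init (8 atoms)
F1 = F0 ∪ {above(a), above(d), above(e), holds(d,d), holds(e,a), holds(e,e), holds(f,f)}  (15 atoms)
F2 = F1 ∪ {above(f), holds(a,d), holds(a,e), holds(a,f), holds(d,a), holds(d,e), holds(e,f), on(d), on(e)}  (24 atoms)
goal ⊆ F2  ⇒  h_max = 2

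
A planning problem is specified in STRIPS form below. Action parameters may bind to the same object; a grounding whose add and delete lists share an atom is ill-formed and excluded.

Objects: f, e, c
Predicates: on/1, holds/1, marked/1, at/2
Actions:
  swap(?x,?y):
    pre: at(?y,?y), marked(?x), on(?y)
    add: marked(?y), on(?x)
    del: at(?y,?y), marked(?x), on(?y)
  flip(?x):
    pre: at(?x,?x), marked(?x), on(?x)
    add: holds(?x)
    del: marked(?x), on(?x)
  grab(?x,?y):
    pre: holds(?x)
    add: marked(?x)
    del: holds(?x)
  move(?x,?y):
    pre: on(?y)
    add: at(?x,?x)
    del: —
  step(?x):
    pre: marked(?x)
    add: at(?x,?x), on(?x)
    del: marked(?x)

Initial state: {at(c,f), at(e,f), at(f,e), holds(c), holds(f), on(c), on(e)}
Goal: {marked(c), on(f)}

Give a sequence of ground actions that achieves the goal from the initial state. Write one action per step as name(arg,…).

grab(f,f); grab(c,f); step(f)

1. grab(f,f)  →  {at(c,f), at(e,f), at(f,e), holds(c), marked(f), on(c), on(e)}
2. grab(c,f)  →  {at(c,f), at(e,f), at(f,e), marked(c), marked(f), on(c), on(e)}
3. step(f)  →  {at(c,f), at(e,f), at(f,e), at(f,f), marked(c), on(c), on(e), on(f)}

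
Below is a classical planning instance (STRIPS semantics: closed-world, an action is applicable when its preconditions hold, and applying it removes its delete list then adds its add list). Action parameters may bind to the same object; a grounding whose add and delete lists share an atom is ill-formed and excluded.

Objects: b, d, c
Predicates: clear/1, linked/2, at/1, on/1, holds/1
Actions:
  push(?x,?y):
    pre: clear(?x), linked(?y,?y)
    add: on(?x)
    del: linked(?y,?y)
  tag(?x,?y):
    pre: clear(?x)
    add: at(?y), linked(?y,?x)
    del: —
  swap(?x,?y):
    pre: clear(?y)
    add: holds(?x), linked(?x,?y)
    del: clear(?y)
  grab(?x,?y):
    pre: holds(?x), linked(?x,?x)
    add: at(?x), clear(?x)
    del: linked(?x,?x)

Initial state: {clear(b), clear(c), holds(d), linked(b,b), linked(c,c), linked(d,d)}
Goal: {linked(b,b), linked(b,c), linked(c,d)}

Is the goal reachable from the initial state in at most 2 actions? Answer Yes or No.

1. tag(c,b)  →  {at(b), clear(b), clear(c), holds(d), linked(b,b), linked(b,c), linked(c,c), linked(d,d)}
2. grab(d,b)  →  {at(b), at(d), clear(b), clear(c), clear(d), holds(d), linked(b,b), linked(b,c), linked(c,c)}
3. tag(d,c)  →  {at(b), at(c), at(d), clear(b), clear(c), clear(d), holds(d), linked(b,b), linked(b,c), linked(c,c), linked(c,d)}
optimal plan length = 3; 3 > 2

No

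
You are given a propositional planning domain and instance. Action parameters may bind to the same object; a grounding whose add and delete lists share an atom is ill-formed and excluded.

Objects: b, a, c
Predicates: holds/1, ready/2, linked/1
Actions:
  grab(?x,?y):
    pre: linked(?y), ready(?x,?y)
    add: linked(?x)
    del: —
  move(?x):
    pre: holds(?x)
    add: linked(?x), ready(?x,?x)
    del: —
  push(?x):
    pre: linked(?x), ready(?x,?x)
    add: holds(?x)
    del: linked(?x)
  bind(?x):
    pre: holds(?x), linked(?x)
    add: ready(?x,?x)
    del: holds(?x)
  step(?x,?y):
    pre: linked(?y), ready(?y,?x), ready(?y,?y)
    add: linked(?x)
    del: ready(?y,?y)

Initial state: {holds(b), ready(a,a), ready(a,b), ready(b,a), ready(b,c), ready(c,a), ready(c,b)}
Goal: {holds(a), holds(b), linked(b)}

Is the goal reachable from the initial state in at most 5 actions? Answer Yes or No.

1. move(b)  →  {holds(b), linked(b), ready(a,a), ready(a,b), ready(b,a), ready(b,b), ready(b,c), ready(c,a), ready(c,b)}
2. grab(a,b)  →  {holds(b), linked(a), linked(b), ready(a,a), ready(a,b), ready(b,a), ready(b,b), ready(b,c), ready(c,a), ready(c,b)}
3. push(a)  →  {holds(a), holds(b), linked(b), ready(a,a), ready(a,b), ready(b,a), ready(b,b), ready(b,c), ready(c,a), ready(c,b)}
optimal plan length = 3; 3 ≤ 5

Yes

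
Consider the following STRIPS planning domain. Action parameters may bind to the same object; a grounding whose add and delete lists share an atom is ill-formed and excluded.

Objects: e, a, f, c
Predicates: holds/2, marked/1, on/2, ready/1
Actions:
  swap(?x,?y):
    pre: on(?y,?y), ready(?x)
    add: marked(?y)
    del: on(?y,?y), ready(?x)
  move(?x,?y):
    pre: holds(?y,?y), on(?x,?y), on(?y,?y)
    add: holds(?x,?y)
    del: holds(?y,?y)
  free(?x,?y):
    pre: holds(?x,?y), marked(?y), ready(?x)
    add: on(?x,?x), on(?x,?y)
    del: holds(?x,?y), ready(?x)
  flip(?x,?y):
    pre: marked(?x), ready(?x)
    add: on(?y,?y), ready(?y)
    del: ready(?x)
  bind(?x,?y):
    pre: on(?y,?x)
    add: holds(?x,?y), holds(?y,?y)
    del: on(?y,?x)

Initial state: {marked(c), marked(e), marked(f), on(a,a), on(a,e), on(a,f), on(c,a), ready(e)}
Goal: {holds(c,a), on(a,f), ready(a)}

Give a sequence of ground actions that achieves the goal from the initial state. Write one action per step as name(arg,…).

flip(e,a); bind(e,a); move(c,a)

1. flip(e,a)  →  {marked(c), marked(e), marked(f), on(a,a), on(a,e), on(a,f), on(c,a), ready(a)}
2. bind(e,a)  →  {holds(a,a), holds(e,a), marked(c), marked(e), marked(f), on(a,a), on(a,f), on(c,a), ready(a)}
3. move(c,a)  →  {holds(c,a), holds(e,a), marked(c), marked(e), marked(f), on(a,a), on(a,f), on(c,a), ready(a)}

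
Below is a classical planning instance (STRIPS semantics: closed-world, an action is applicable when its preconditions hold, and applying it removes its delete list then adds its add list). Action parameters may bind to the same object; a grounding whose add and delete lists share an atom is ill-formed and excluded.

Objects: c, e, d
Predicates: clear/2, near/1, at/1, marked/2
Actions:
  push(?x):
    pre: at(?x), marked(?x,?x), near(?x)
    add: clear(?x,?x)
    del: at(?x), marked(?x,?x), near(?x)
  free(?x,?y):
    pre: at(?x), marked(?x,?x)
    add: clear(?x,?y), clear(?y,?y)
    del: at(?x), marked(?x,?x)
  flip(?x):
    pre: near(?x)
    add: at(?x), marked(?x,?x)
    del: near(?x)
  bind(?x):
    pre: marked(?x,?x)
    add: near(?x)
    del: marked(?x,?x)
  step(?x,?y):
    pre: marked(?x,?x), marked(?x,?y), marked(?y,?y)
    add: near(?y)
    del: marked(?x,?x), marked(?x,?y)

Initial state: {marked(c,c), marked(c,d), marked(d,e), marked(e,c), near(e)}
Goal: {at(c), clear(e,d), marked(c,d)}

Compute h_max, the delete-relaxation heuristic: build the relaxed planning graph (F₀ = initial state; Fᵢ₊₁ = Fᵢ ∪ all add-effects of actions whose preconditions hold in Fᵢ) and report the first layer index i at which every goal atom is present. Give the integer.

2

F0 = init (5 atoms)
F1 = F0 ∪ {at(e), marked(e,e), near(c)}  (8 atoms)
F2 = F1 ∪ {at(c), clear(c,c), clear(d,d), clear(e,c), clear(e,d), clear(e,e)}  (14 atoms)
goal ⊆ F2  ⇒  h_max = 2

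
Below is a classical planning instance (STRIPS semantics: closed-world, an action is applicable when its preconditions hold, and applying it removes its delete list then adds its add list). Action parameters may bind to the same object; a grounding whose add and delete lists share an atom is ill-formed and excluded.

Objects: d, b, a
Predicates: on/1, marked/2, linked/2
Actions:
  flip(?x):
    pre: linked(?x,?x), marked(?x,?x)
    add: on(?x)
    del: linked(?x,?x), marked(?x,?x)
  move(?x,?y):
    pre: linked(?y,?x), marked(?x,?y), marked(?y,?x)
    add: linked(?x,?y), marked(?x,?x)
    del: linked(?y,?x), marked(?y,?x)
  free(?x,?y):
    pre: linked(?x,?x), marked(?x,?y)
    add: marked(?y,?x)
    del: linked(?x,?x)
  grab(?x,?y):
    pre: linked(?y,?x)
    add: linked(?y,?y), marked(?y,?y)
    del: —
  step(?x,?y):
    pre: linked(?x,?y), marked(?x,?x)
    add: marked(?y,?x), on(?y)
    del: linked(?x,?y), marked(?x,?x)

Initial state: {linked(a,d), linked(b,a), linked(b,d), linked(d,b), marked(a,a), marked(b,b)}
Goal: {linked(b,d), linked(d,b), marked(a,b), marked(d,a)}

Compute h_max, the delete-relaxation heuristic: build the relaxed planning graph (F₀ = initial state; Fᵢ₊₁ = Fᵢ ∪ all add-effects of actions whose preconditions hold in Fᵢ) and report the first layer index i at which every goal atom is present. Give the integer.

F0 = init (6 atoms)
F1 = F0 ∪ {linked(a,a), linked(b,b), linked(d,d), marked(a,b), marked(d,a), marked(d,b), marked(d,d), on(a), on(d)}  (15 atoms)
goal ⊆ F1  ⇒  h_max = 1

1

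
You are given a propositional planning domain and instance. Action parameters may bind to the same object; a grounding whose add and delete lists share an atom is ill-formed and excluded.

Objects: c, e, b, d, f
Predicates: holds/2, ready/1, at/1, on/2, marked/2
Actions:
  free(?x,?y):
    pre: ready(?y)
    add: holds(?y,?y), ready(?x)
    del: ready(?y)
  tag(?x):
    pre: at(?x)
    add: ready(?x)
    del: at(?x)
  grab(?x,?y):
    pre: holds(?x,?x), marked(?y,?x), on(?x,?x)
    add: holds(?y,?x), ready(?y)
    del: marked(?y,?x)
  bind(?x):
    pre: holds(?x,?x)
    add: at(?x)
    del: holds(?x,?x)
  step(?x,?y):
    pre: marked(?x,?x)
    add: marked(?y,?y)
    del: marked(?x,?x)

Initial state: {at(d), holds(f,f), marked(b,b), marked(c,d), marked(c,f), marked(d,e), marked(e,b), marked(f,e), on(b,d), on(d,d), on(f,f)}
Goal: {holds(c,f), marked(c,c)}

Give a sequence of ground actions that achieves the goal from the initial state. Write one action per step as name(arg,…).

1. grab(f,c)  →  {at(d), holds(c,f), holds(f,f), marked(b,b), marked(c,d), marked(d,e), marked(e,b), marked(f,e), on(b,d), on(d,d), on(f,f), ready(c)}
2. step(b,c)  →  {at(d), holds(c,f), holds(f,f), marked(c,c), marked(c,d), marked(d,e), marked(e,b), marked(f,e), on(b,d), on(d,d), on(f,f), ready(c)}

grab(f,c); step(b,c)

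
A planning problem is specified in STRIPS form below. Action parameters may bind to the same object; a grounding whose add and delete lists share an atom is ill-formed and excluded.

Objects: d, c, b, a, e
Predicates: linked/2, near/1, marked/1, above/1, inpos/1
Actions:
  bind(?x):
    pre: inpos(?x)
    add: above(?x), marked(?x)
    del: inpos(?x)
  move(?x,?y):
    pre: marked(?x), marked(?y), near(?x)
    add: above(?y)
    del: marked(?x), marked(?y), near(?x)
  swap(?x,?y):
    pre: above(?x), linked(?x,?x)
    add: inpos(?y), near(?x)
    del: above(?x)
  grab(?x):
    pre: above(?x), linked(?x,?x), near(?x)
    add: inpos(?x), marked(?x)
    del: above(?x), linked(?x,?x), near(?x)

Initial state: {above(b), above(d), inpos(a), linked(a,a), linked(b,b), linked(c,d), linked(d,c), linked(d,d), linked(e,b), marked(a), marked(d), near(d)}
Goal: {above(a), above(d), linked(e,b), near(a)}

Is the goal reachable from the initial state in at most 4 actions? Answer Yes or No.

1. bind(a)  →  {above(a), above(b), above(d), linked(a,a), linked(b,b), linked(c,d), linked(d,c), linked(d,d), linked(e,b), marked(a), marked(d), near(d)}
2. swap(a,d)  →  {above(b), above(d), inpos(d), linked(a,a), linked(b,b), linked(c,d), linked(d,c), linked(d,d), linked(e,b), marked(a), marked(d), near(a), near(d)}
3. move(d,a)  →  {above(a), above(b), above(d), inpos(d), linked(a,a), linked(b,b), linked(c,d), linked(d,c), linked(d,d), linked(e,b), near(a)}
optimal plan length = 3; 3 ≤ 4

Yes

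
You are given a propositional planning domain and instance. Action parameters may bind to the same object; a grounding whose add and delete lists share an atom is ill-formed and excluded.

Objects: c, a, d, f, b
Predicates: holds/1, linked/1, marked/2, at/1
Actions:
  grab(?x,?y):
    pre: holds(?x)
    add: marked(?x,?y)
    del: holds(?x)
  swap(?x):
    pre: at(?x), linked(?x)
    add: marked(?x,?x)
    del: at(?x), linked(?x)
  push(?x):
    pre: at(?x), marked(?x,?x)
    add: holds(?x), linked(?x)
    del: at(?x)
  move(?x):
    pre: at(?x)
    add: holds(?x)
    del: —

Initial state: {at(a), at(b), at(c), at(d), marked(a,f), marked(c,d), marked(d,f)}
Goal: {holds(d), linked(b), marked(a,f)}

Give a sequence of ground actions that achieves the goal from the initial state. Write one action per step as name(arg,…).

move(d); move(b); grab(b,b); push(b)

1. move(d)  →  {at(a), at(b), at(c), at(d), holds(d), marked(a,f), marked(c,d), marked(d,f)}
2. move(b)  →  {at(a), at(b), at(c), at(d), holds(b), holds(d), marked(a,f), marked(c,d), marked(d,f)}
3. grab(b,b)  →  {at(a), at(b), at(c), at(d), holds(d), marked(a,f), marked(b,b), marked(c,d), marked(d,f)}
4. push(b)  →  {at(a), at(c), at(d), holds(b), holds(d), linked(b), marked(a,f), marked(b,b), marked(c,d), marked(d,f)}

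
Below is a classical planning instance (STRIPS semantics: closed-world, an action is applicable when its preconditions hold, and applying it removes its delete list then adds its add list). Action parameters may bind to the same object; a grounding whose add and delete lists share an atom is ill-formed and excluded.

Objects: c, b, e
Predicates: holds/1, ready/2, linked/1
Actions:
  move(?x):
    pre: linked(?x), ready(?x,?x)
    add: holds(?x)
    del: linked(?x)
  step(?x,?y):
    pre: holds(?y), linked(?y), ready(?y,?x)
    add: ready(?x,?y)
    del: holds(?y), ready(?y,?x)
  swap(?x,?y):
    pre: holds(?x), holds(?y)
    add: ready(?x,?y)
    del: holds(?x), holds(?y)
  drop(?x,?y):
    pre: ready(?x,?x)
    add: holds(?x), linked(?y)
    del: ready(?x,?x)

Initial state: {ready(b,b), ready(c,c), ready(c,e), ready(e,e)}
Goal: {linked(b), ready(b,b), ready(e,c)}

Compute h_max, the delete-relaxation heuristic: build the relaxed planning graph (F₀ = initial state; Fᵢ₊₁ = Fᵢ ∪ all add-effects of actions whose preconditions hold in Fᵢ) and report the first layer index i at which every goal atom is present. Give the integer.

2

F0 = init (4 atoms)
F1 = F0 ∪ {holds(b), holds(c), holds(e), linked(b), linked(c), linked(e)}  (10 atoms)
F2 = F1 ∪ {ready(b,c), ready(b,e), ready(c,b), ready(e,b), ready(e,c)}  (15 atoms)
goal ⊆ F2  ⇒  h_max = 2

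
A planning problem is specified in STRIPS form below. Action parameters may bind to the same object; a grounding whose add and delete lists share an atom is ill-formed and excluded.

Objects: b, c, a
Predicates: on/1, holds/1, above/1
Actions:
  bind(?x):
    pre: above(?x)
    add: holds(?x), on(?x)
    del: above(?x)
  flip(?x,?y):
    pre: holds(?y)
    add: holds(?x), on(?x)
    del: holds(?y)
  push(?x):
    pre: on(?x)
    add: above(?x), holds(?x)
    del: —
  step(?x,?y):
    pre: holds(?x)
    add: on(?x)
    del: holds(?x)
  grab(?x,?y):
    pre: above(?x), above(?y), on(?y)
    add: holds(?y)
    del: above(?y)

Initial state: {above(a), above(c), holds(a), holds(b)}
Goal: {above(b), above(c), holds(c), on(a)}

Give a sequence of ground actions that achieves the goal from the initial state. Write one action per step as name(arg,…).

1. bind(a)  →  {above(c), holds(a), holds(b), on(a)}
2. flip(b,a)  →  {above(c), holds(b), on(a), on(b)}
3. flip(c,b)  →  {above(c), holds(c), on(a), on(b), on(c)}
4. push(b)  →  {above(b), above(c), holds(b), holds(c), on(a), on(b), on(c)}

bind(a); flip(b,a); flip(c,b); push(b)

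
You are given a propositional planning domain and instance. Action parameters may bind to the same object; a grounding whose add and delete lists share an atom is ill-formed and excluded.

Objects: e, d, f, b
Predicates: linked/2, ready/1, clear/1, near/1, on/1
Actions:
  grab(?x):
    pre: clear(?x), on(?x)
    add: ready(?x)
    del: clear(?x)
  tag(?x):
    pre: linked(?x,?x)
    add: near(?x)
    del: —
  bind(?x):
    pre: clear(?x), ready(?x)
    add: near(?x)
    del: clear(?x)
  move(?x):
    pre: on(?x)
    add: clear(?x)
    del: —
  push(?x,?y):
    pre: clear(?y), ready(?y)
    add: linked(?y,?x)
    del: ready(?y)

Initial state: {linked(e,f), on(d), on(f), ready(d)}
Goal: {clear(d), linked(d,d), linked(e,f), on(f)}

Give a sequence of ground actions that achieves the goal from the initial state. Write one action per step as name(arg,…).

move(d); push(d,d)

1. move(d)  →  {clear(d), linked(e,f), on(d), on(f), ready(d)}
2. push(d,d)  →  {clear(d), linked(d,d), linked(e,f), on(d), on(f)}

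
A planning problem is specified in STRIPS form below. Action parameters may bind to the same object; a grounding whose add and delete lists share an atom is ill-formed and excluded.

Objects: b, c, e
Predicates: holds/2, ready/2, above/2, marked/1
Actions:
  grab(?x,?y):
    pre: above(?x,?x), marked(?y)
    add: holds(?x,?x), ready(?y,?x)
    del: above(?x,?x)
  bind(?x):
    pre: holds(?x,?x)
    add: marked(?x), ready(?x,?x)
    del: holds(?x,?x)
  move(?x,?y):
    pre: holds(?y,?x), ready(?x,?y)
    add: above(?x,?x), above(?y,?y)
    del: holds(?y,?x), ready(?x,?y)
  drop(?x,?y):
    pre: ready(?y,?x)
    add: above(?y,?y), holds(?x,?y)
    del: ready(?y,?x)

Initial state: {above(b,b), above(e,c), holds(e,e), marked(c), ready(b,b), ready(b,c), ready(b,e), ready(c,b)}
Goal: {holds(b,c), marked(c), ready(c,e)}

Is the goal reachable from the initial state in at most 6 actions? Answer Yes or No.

1. bind(e)  →  {above(b,b), above(e,c), marked(c), marked(e), ready(b,b), ready(b,c), ready(b,e), ready(c,b), ready(e,e)}
2. drop(b,c)  →  {above(b,b), above(c,c), above(e,c), holds(b,c), marked(c), marked(e), ready(b,b), ready(b,c), ready(b,e), ready(e,e)}
3. drop(e,e)  →  {above(b,b), above(c,c), above(e,c), above(e,e), holds(b,c), holds(e,e), marked(c), marked(e), ready(b,b), ready(b,c), ready(b,e)}
4. grab(e,c)  →  {above(b,b), above(c,c), above(e,c), holds(b,c), holds(e,e), marked(c), marked(e), ready(b,b), ready(b,c), ready(b,e), ready(c,e)}
optimal plan length = 4; 4 ≤ 6

Yes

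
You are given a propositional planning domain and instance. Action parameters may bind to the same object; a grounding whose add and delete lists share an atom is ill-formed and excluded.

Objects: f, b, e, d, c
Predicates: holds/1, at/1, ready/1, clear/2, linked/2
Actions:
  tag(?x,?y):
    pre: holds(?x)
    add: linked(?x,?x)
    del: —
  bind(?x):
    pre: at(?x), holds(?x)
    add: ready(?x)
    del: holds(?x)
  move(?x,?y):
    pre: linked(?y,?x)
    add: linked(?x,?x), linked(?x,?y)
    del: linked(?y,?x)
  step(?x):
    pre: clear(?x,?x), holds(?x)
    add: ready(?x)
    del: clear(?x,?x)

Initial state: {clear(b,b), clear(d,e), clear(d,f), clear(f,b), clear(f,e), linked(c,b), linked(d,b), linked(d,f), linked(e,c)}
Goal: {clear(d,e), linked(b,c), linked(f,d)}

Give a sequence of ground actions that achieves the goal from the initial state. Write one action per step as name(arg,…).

1. move(f,d)  →  {clear(b,b), clear(d,e), clear(d,f), clear(f,b), clear(f,e), linked(c,b), linked(d,b), linked(e,c), linked(f,d), linked(f,f)}
2. move(b,c)  →  {clear(b,b), clear(d,e), clear(d,f), clear(f,b), clear(f,e), linked(b,b), linked(b,c), linked(d,b), linked(e,c), linked(f,d), linked(f,f)}

move(f,d); move(b,c)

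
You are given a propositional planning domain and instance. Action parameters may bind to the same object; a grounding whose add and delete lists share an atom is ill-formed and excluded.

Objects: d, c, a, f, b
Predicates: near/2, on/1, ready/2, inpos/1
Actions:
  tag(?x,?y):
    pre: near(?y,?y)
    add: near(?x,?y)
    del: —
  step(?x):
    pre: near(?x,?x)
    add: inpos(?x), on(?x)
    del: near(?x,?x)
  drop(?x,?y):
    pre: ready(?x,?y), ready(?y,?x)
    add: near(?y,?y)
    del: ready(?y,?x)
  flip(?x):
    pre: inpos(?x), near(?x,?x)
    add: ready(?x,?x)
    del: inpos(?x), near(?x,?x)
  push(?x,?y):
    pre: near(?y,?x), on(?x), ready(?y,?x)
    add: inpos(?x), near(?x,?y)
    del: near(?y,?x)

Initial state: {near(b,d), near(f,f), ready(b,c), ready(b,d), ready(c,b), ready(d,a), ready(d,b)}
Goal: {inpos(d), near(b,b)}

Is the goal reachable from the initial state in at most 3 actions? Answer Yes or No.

1. drop(c,b)  →  {near(b,b), near(b,d), near(f,f), ready(b,d), ready(c,b), ready(d,a), ready(d,b)}
2. drop(b,d)  →  {near(b,b), near(b,d), near(d,d), near(f,f), ready(b,d), ready(c,b), ready(d,a)}
3. step(d)  →  {inpos(d), near(b,b), near(b,d), near(f,f), on(d), ready(b,d), ready(c,b), ready(d,a)}
optimal plan length = 3; 3 ≤ 3

Yes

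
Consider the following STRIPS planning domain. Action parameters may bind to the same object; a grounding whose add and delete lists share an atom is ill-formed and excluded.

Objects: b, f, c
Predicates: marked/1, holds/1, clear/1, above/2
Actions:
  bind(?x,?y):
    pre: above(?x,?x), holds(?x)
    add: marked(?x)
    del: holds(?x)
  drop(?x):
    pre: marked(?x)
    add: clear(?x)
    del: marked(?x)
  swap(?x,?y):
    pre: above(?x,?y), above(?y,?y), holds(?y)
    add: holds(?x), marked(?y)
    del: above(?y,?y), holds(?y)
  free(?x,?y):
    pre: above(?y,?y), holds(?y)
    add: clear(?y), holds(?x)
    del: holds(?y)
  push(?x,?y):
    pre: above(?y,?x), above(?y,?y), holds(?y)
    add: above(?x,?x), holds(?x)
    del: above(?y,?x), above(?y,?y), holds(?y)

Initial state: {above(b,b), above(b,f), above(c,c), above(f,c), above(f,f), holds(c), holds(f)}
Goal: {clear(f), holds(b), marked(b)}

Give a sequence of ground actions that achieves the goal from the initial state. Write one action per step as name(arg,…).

free(b,f); bind(b,b); free(b,c)

1. free(b,f)  →  {above(b,b), above(b,f), above(c,c), above(f,c), above(f,f), clear(f), holds(b), holds(c)}
2. bind(b,b)  →  {above(b,b), above(b,f), above(c,c), above(f,c), above(f,f), clear(f), holds(c), marked(b)}
3. free(b,c)  →  {above(b,b), above(b,f), above(c,c), above(f,c), above(f,f), clear(c), clear(f), holds(b), marked(b)}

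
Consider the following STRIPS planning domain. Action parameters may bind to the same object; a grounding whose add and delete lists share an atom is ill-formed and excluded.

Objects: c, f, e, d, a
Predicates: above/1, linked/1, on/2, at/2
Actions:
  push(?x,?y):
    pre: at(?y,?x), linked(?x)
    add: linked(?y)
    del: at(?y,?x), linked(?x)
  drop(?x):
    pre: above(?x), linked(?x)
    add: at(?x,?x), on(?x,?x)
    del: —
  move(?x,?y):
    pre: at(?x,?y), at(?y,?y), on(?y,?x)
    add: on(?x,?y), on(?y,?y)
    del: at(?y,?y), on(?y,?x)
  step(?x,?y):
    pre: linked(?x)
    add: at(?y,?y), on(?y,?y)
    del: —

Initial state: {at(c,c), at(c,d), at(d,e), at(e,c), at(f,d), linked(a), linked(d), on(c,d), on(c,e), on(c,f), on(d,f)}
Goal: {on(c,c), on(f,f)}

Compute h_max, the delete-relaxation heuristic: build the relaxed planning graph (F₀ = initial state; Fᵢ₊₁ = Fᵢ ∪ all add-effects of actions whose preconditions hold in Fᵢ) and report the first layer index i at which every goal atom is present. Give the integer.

1

F0 = init (11 atoms)
F1 = F0 ∪ {at(a,a), at(d,d), at(e,e), at(f,f), linked(c), linked(f), on(a,a), on(c,c), on(d,d), on(e,c), on(e,e), on(f,f)}  (23 atoms)
goal ⊆ F1  ⇒  h_max = 1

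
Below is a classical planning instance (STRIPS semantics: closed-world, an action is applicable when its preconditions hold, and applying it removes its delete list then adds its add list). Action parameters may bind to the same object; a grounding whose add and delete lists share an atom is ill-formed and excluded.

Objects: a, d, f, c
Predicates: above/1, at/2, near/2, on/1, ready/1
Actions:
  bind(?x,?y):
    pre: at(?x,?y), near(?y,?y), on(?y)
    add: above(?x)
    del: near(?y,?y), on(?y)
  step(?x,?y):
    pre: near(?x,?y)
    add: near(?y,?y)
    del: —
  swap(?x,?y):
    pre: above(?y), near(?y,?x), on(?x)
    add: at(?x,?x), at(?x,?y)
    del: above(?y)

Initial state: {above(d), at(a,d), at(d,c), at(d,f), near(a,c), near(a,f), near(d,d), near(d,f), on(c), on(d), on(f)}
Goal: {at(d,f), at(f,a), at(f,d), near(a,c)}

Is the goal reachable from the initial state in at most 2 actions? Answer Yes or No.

1. bind(a,d)  →  {above(a), above(d), at(a,d), at(d,c), at(d,f), near(a,c), near(a,f), near(d,f), on(c), on(f)}
2. swap(f,a)  →  {above(d), at(a,d), at(d,c), at(d,f), at(f,a), at(f,f), near(a,c), near(a,f), near(d,f), on(c), on(f)}
3. swap(f,d)  →  {at(a,d), at(d,c), at(d,f), at(f,a), at(f,d), at(f,f), near(a,c), near(a,f), near(d,f), on(c), on(f)}
optimal plan length = 3; 3 > 2

No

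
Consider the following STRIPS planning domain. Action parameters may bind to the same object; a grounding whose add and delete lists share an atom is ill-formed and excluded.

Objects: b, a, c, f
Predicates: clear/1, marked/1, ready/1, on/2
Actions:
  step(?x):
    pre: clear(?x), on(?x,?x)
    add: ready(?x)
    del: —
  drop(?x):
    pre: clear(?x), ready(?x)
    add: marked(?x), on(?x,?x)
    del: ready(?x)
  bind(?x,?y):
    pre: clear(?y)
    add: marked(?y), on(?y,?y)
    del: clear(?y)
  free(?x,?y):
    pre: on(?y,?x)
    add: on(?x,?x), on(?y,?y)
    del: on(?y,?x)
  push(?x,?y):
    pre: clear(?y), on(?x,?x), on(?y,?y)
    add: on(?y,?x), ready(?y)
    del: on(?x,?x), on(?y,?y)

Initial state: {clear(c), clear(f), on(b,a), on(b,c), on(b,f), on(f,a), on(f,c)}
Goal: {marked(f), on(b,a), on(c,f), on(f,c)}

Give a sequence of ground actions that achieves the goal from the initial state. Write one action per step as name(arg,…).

bind(b,f); free(c,b); push(f,c)

1. bind(b,f)  →  {clear(c), marked(f), on(b,a), on(b,c), on(b,f), on(f,a), on(f,c), on(f,f)}
2. free(c,b)  →  {clear(c), marked(f), on(b,a), on(b,b), on(b,f), on(c,c), on(f,a), on(f,c), on(f,f)}
3. push(f,c)  →  {clear(c), marked(f), on(b,a), on(b,b), on(b,f), on(c,f), on(f,a), on(f,c), ready(c)}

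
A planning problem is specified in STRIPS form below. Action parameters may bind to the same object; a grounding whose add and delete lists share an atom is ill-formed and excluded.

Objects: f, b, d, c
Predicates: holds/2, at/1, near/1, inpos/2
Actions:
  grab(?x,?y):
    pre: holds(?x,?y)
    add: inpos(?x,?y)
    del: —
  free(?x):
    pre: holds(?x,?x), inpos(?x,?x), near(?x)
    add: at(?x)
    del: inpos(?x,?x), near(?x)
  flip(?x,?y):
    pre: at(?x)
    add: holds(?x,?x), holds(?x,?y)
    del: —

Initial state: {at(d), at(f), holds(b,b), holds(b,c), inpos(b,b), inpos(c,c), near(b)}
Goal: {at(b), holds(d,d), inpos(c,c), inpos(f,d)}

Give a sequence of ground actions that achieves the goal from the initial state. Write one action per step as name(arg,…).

free(b); flip(f,d); grab(f,d); flip(d,f)

1. free(b)  →  {at(b), at(d), at(f), holds(b,b), holds(b,c), inpos(c,c)}
2. flip(f,d)  →  {at(b), at(d), at(f), holds(b,b), holds(b,c), holds(f,d), holds(f,f), inpos(c,c)}
3. grab(f,d)  →  {at(b), at(d), at(f), holds(b,b), holds(b,c), holds(f,d), holds(f,f), inpos(c,c), inpos(f,d)}
4. flip(d,f)  →  {at(b), at(d), at(f), holds(b,b), holds(b,c), holds(d,d), holds(d,f), holds(f,d), holds(f,f), inpos(c,c), inpos(f,d)}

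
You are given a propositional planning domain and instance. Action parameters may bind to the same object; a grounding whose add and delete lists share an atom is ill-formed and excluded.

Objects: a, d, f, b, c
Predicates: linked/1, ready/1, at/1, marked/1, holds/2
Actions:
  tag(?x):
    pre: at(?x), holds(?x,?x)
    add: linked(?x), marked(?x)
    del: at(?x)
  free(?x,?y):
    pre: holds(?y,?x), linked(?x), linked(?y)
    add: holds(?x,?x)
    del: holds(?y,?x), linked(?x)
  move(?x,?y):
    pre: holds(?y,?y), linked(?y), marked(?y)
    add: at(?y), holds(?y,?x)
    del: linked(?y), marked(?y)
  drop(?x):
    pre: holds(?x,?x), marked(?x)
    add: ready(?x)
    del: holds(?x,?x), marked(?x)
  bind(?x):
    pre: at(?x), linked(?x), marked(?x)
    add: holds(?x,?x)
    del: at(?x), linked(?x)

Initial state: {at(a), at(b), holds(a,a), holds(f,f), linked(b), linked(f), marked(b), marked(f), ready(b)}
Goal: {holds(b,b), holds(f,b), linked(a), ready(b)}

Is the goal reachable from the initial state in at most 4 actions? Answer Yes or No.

Yes

1. tag(a)  →  {at(b), holds(a,a), holds(f,f), linked(a), linked(b), linked(f), marked(a), marked(b), marked(f), ready(b)}
2. move(b,f)  →  {at(b), at(f), holds(a,a), holds(f,b), holds(f,f), linked(a), linked(b), marked(a), marked(b), ready(b)}
3. bind(b)  →  {at(f), holds(a,a), holds(b,b), holds(f,b), holds(f,f), linked(a), marked(a), marked(b), ready(b)}
optimal plan length = 3; 3 ≤ 4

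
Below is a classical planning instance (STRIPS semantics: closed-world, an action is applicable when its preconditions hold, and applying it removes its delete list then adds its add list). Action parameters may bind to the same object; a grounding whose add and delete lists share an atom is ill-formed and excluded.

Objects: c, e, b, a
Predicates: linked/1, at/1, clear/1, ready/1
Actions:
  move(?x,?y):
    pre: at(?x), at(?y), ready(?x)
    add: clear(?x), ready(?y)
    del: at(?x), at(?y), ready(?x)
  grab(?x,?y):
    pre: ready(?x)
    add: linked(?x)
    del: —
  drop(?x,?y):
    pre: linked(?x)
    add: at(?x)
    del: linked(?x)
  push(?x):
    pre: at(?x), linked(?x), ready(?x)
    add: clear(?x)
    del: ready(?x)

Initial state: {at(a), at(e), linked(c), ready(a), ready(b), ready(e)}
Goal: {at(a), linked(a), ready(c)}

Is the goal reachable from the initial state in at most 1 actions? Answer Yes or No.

No

1. grab(a,c)  →  {at(a), at(e), linked(a), linked(c), ready(a), ready(b), ready(e)}
2. drop(c,c)  →  {at(a), at(c), at(e), linked(a), ready(a), ready(b), ready(e)}
3. move(e,c)  →  {at(a), clear(e), linked(a), ready(a), ready(b), ready(c)}
optimal plan length = 3; 3 > 1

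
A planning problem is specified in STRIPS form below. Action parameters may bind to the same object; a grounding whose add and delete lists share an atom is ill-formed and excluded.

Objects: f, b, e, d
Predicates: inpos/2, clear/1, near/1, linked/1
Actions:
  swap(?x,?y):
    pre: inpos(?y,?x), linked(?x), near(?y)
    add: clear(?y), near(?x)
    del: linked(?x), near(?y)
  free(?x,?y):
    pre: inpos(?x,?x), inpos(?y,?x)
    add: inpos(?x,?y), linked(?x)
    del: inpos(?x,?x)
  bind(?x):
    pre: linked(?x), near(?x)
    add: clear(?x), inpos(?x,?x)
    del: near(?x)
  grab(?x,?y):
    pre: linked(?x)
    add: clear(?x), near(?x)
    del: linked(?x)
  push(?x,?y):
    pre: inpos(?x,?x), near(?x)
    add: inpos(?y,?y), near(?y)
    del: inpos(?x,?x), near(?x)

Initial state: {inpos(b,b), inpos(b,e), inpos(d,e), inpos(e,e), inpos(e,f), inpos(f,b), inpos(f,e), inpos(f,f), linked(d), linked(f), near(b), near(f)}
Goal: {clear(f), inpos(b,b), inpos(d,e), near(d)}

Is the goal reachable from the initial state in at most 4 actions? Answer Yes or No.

1. bind(f)  →  {clear(f), inpos(b,b), inpos(b,e), inpos(d,e), inpos(e,e), inpos(e,f), inpos(f,b), inpos(f,e), inpos(f,f), linked(d), linked(f), near(b)}
2. grab(d,f)  →  {clear(d), clear(f), inpos(b,b), inpos(b,e), inpos(d,e), inpos(e,e), inpos(e,f), inpos(f,b), inpos(f,e), inpos(f,f), linked(f), near(b), near(d)}
optimal plan length = 2; 2 ≤ 4

Yes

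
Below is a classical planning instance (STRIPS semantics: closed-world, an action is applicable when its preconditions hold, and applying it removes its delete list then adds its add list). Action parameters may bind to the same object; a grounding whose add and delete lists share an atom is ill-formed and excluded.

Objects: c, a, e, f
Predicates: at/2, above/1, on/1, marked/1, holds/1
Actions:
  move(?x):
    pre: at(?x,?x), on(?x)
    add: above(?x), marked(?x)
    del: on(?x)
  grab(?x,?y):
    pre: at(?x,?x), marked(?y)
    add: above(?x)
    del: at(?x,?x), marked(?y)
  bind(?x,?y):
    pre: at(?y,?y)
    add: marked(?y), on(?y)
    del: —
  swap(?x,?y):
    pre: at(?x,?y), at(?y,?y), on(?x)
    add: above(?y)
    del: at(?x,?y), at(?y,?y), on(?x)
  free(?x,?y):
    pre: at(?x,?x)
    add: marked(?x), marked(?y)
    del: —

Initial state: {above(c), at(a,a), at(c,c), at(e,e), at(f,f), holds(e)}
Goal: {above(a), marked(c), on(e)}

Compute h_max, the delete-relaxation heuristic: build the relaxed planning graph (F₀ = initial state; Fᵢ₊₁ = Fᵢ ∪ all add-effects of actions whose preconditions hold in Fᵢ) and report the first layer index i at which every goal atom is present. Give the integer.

2

F0 = init (6 atoms)
F1 = F0 ∪ {marked(a), marked(c), marked(e), marked(f), on(a), on(c), on(e), on(f)}  (14 atoms)
F2 = F1 ∪ {above(a), above(e), above(f)}  (17 atoms)
goal ⊆ F2  ⇒  h_max = 2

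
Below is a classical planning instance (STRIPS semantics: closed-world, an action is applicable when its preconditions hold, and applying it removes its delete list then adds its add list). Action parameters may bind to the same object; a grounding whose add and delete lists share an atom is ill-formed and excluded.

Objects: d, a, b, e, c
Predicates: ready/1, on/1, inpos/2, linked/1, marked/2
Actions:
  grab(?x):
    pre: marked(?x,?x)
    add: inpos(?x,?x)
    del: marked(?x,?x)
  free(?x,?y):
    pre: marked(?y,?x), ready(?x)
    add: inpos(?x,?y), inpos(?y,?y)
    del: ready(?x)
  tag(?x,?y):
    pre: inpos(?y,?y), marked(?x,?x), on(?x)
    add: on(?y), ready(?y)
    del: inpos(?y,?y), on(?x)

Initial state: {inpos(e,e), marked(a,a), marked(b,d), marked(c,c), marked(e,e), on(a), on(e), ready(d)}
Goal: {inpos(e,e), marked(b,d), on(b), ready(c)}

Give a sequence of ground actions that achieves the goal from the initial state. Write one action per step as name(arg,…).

1. grab(c)  →  {inpos(c,c), inpos(e,e), marked(a,a), marked(b,d), marked(e,e), on(a), on(e), ready(d)}
2. free(d,b)  →  {inpos(b,b), inpos(c,c), inpos(d,b), inpos(e,e), marked(a,a), marked(b,d), marked(e,e), on(a), on(e)}
3. tag(a,b)  →  {inpos(c,c), inpos(d,b), inpos(e,e), marked(a,a), marked(b,d), marked(e,e), on(b), on(e), ready(b)}
4. tag(e,c)  →  {inpos(d,b), inpos(e,e), marked(a,a), marked(b,d), marked(e,e), on(b), on(c), ready(b), ready(c)}

grab(c); free(d,b); tag(a,b); tag(e,c)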